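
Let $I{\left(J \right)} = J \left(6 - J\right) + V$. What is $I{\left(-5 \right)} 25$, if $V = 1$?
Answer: $-1350$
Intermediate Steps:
$I{\left(J \right)} = 1 + J \left(6 - J\right)$ ($I{\left(J \right)} = J \left(6 - J\right) + 1 = 1 + J \left(6 - J\right)$)
$I{\left(-5 \right)} 25 = \left(1 - \left(-5\right)^{2} + 6 \left(-5\right)\right) 25 = \left(1 - 25 - 30\right) 25 = \left(-54\right) 25 = -1350$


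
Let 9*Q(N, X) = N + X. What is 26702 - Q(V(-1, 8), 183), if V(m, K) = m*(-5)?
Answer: 240130/9 ≈ 26681.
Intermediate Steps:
V(m, K) = -5*m
Q(N, X) = N/9 + X/9 (Q(N, X) = (N + X)/9 = N/9 + X/9)
26702 - Q(V(-1, 8), 183) = 26702 - ((-5*(-1))/9 + (1/9)*183) = 26702 - ((1/9)*5 + 61/3) = 26702 - (5/9 + 61/3) = 26702 - 1*188/9 = 26702 - 188/9 = 240130/9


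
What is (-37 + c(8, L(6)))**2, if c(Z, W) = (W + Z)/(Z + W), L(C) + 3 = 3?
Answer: 1296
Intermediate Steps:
L(C) = 0 (L(C) = -3 + 3 = 0)
c(Z, W) = 1 (c(Z, W) = (W + Z)/(W + Z) = 1)
(-37 + c(8, L(6)))**2 = (-37 + 1)**2 = (-36)**2 = 1296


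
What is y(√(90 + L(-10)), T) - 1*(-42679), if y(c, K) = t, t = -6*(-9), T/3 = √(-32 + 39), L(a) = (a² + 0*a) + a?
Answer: 42733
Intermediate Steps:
L(a) = a + a² (L(a) = (a² + 0) + a = a² + a = a + a²)
T = 3*√7 (T = 3*√(-32 + 39) = 3*√7 ≈ 7.9373)
t = 54
y(c, K) = 54
y(√(90 + L(-10)), T) - 1*(-42679) = 54 - 1*(-42679) = 54 + 42679 = 42733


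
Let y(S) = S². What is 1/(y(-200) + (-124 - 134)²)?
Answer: 1/106564 ≈ 9.3840e-6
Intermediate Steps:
1/(y(-200) + (-124 - 134)²) = 1/((-200)² + (-124 - 134)²) = 1/(40000 + (-258)²) = 1/(40000 + 66564) = 1/106564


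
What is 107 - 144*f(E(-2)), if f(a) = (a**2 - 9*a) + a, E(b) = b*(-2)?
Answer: 2411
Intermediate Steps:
E(b) = -2*b
f(a) = a**2 - 8*a
107 - 144*f(E(-2)) = 107 - 144*(-2*(-2))*(-8 - 2*(-2)) = 107 - 576*(-8 + 4) = 107 - 576*(-4) = 107 - 144*(-16) = 107 + 2304 = 2411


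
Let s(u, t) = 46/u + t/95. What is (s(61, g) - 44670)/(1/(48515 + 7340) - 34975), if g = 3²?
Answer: 2891699713001/2264139675216 ≈ 1.2772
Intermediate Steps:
g = 9
s(u, t) = 46/u + t/95 (s(u, t) = 46/u + t*(1/95) = 46/u + t/95)
(s(61, g) - 44670)/(1/(48515 + 7340) - 34975) = ((46/61 + (1/95)*9) - 44670)/(1/(48515 + 7340) - 34975) = ((46*(1/61) + 9/95) - 44670)/(1/55855 - 34975) = ((46/61 + 9/95) - 44670)/(1/55855 - 34975) = (4919/5795 - 44670)/(-1953528624/55855) = -258857731/5795*(-55855/1953528624) = 2891699713001/2264139675216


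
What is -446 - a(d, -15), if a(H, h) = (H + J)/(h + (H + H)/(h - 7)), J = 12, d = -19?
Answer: -65193/146 ≈ -446.53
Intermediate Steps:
a(H, h) = (12 + H)/(h + 2*H/(-7 + h)) (a(H, h) = (H + 12)/(h + (H + H)/(h - 7)) = (12 + H)/(h + (2*H)/(-7 + h)) = (12 + H)/(h + 2*H/(-7 + h)))
-446 - a(d, -15) = -446 - (-84 - 7*(-19) + 12*(-15) - 19*(-15))/((-15)² - 7*(-15) + 2*(-19)) = -446 - (-84 + 133 - 180 + 285)/(225 + 105 - 38) = -446 - 154/292 = -446 - 1*77/146 = -446 - 77/146 = -65193/146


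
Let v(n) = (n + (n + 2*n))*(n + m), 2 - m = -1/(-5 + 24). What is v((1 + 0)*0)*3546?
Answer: 0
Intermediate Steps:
m = 39/19 (m = 2 - (-1)/(-5 + 24) = 2 - (-1)/19 = 2 - 1*(-1/19) = 2 + 1/19 = 39/19 ≈ 2.0526)
v(n) = 4*n*(39/19 + n) (v(n) = (n + (n + 2*n))*(n + 39/19) = (n + 3*n)*(39/19 + n) = (4*n)*(39/19 + n) = 4*n*(39/19 + n))
v((1 + 0)*0)*3546 = (4*((1 + 0)*0)*(39 + 19*((1 + 0)*0))/19)*3546 = (4*(1*0)*(39 + 19*(1*0))/19)*3546 = ((4/19)*0*(39 + 19*0))*3546 = ((4/19)*0*(39 + 0))*3546 = ((4/19)*0*39)*3546 = 0*3546 = 0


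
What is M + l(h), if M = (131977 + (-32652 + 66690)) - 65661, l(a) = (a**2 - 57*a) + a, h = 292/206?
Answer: 1063834774/10609 ≈ 1.0028e+5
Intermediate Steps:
h = 146/103 (h = 292*(1/206) = 146/103 ≈ 1.4175)
l(a) = a**2 - 56*a
M = 100354 (M = (131977 + 34038) - 65661 = 166015 - 65661 = 100354)
M + l(h) = 100354 + 146*(-56 + 146/103)/103 = 100354 + (146/103)*(-5622/103) = 100354 - 820812/10609 = 1063834774/10609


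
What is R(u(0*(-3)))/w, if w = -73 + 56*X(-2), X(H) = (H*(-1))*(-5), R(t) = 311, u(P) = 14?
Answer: -311/633 ≈ -0.49131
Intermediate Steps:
X(H) = 5*H (X(H) = -H*(-5) = 5*H)
w = -633 (w = -73 + 56*(5*(-2)) = -73 + 56*(-10) = -73 - 560 = -633)
R(u(0*(-3)))/w = 311/(-633) = 311*(-1/633) = -311/633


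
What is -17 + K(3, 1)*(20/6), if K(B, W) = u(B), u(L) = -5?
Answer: -101/3 ≈ -33.667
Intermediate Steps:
K(B, W) = -5
-17 + K(3, 1)*(20/6) = -17 - 100/6 = -17 - 5*10/3 = -17 - 50/3 = -101/3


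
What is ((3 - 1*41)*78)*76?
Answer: -225264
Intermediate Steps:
((3 - 1*41)*78)*76 = ((3 - 41)*78)*76 = -38*78*76 = -2964*76 = -225264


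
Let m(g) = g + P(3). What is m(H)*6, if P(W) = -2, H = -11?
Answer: -78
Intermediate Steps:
m(g) = -2 + g (m(g) = g - 2 = -2 + g)
m(H)*6 = (-2 - 11)*6 = -13*6 = -78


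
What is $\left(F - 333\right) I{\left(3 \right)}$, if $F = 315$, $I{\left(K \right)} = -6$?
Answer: $108$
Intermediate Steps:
$\left(F - 333\right) I{\left(3 \right)} = \left(315 - 333\right) \left(-6\right) = \left(-18\right) \left(-6\right) = 108$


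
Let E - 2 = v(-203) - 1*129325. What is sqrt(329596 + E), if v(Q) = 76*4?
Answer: sqrt(200577) ≈ 447.86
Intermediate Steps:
v(Q) = 304
E = -129019 (E = 2 + (304 - 1*129325) = 2 + (304 - 129325) = 2 - 129021 = -129019)
sqrt(329596 + E) = sqrt(329596 - 129019) = sqrt(200577)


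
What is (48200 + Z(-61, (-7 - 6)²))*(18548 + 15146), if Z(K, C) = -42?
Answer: 1622635652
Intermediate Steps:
(48200 + Z(-61, (-7 - 6)²))*(18548 + 15146) = (48200 - 42)*(18548 + 15146) = 48158*33694 = 1622635652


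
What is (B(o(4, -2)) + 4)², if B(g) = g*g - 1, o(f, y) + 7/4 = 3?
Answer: 5329/256 ≈ 20.816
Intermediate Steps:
o(f, y) = 5/4 (o(f, y) = -7/4 + 3 = 5/4)
B(g) = -1 + g² (B(g) = g² - 1 = -1 + g²)
(B(o(4, -2)) + 4)² = ((-1 + (5/4)²) + 4)² = ((-1 + 25/16) + 4)² = (9/16 + 4)² = (73/16)² = 5329/256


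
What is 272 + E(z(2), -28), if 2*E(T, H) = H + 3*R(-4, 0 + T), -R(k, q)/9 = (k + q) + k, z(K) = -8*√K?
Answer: 366 + 108*√2 ≈ 518.74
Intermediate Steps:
R(k, q) = -18*k - 9*q (R(k, q) = -9*((k + q) + k) = -9*(q + 2*k) = -18*k - 9*q)
E(T, H) = 108 + H/2 - 27*T/2 (E(T, H) = (H + 3*(-18*(-4) - 9*(0 + T)))/2 = (H + 3*(72 - 9*T))/2 = (H + (216 - 27*T))/2 = (216 + H - 27*T)/2 = 108 + H/2 - 27*T/2)
272 + E(z(2), -28) = 272 + (108 + (½)*(-28) - (-108)*√2) = 272 + (108 - 14 + 108*√2) = 272 + (94 + 108*√2) = 366 + 108*√2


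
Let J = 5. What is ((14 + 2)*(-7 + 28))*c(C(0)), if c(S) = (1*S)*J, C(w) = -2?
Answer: -3360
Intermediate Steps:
c(S) = 5*S (c(S) = (1*S)*5 = S*5 = 5*S)
((14 + 2)*(-7 + 28))*c(C(0)) = ((14 + 2)*(-7 + 28))*(5*(-2)) = (16*21)*(-10) = 336*(-10) = -3360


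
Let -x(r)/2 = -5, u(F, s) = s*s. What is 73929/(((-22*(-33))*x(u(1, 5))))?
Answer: 24643/2420 ≈ 10.183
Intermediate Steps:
u(F, s) = s**2
x(r) = 10 (x(r) = -2*(-5) = 10)
73929/(((-22*(-33))*x(u(1, 5)))) = 73929/((-22*(-33)*10)) = 73929/((726*10)) = 73929/7260 = 73929*(1/7260) = 24643/2420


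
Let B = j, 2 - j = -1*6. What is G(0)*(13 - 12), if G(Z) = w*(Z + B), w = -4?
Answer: -32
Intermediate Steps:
j = 8 (j = 2 - (-1)*6 = 2 - 1*(-6) = 2 + 6 = 8)
B = 8
G(Z) = -32 - 4*Z (G(Z) = -4*(Z + 8) = -4*(8 + Z) = -32 - 4*Z)
G(0)*(13 - 12) = (-32 - 4*0)*(13 - 12) = (-32 + 0)*1 = -32*1 = -32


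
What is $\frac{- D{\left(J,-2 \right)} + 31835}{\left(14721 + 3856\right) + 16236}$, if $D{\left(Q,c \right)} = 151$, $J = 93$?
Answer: $\frac{31684}{34813} \approx 0.91012$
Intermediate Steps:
$\frac{- D{\left(J,-2 \right)} + 31835}{\left(14721 + 3856\right) + 16236} = \frac{\left(-1\right) 151 + 31835}{\left(14721 + 3856\right) + 16236} = \frac{-151 + 31835}{18577 + 16236} = \frac{31684}{34813}$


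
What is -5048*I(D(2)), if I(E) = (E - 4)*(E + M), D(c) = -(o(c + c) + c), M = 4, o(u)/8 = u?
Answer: -5754720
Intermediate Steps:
o(u) = 8*u
D(c) = -17*c (D(c) = -(8*(c + c) + c) = -(8*(2*c) + c) = -(16*c + c) = -17*c)
I(E) = (-4 + E)*(4 + E) (I(E) = (E - 4)*(E + 4) = (-4 + E)*(4 + E))
-5048*I(D(2)) = -5048*(-16 + (-17*2)²) = -5048*(-16 + (-34)²) = -5048*(-16 + 1156) = -5754720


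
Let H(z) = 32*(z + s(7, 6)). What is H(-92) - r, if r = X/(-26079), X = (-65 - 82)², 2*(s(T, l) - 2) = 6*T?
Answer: -19186941/8693 ≈ -2207.2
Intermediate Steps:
s(T, l) = 2 + 3*T (s(T, l) = 2 + (6*T)/2 = 2 + 3*T)
X = 21609 (X = (-147)² = 21609)
H(z) = 736 + 32*z (H(z) = 32*(z + (2 + 3*7)) = 32*(z + (2 + 21)) = 32*(z + 23) = 32*(23 + z) = 736 + 32*z)
r = -7203/8693 (r = 21609/(-26079) = 21609*(-1/26079) = -7203/8693 ≈ -0.82860)
H(-92) - r = (736 + 32*(-92)) - 1*(-7203/8693) = (736 - 2944) + 7203/8693 = -2208 + 7203/8693 = -19186941/8693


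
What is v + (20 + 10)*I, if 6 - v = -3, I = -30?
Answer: -891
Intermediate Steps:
v = 9 (v = 6 - 1*(-3) = 6 + 3 = 9)
v + (20 + 10)*I = 9 + (20 + 10)*(-30) = 9 + 30*(-30) = 9 - 900 = -891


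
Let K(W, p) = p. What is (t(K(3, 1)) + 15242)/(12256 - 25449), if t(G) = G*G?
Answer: -15243/13193 ≈ -1.1554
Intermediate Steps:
t(G) = G**2
(t(K(3, 1)) + 15242)/(12256 - 25449) = (1**2 + 15242)/(12256 - 25449) = (1 + 15242)/(-13193) = 15243*(-1/13193) = -15243/13193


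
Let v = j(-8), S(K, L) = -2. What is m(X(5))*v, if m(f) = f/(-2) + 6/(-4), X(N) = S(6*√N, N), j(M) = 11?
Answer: -11/2 ≈ -5.5000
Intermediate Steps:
X(N) = -2
v = 11
m(f) = -3/2 - f/2 (m(f) = f*(-½) + 6*(-¼) = -f/2 - 3/2 = -3/2 - f/2)
m(X(5))*v = (-3/2 - ½*(-2))*11 = (-3/2 + 1)*11 = -½*11 = -11/2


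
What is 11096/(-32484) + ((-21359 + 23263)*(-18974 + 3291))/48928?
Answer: -15164518409/24834018 ≈ -610.63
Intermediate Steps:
11096/(-32484) + ((-21359 + 23263)*(-18974 + 3291))/48928 = 11096*(-1/32484) + (1904*(-15683))*(1/48928) = -2774/8121 - 29860432*1/48928 = -2774/8121 - 1866277/3058 = -15164518409/24834018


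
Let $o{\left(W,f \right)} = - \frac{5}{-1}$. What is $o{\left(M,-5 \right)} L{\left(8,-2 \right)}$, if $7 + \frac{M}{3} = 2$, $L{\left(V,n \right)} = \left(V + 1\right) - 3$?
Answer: $30$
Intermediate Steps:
$L{\left(V,n \right)} = -2 + V$ ($L{\left(V,n \right)} = \left(1 + V\right) - 3 = -2 + V$)
$M = -15$ ($M = -21 + 3 \cdot 2 = -21 + 6 = -15$)
$o{\left(W,f \right)} = 5$ ($o{\left(W,f \right)} = \left(-5\right) \left(-1\right) = 5$)
$o{\left(M,-5 \right)} L{\left(8,-2 \right)} = 5 \left(-2 + 8\right) = 5 \cdot 6 = 30$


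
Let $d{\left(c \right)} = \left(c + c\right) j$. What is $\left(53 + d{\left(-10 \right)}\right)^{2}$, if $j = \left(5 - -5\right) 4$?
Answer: $558009$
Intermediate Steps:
$j = 40$ ($j = \left(5 + 5\right) 4 = 10 \cdot 4 = 40$)
$d{\left(c \right)} = 80 c$ ($d{\left(c \right)} = \left(c + c\right) 40 = 2 c 40 = 80 c$)
$\left(53 + d{\left(-10 \right)}\right)^{2} = \left(53 + 80 \left(-10\right)\right)^{2} = \left(53 - 800\right)^{2} = \left(-747\right)^{2} = 558009$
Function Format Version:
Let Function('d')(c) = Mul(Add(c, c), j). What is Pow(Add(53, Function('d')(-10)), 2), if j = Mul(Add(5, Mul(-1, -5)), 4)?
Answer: 558009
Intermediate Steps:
j = 40 (j = Mul(Add(5, 5), 4) = Mul(10, 4) = 40)
Function('d')(c) = Mul(80, c) (Function('d')(c) = Mul(Add(c, c), 40) = Mul(Mul(2, c), 40) = Mul(80, c))
Pow(Add(53, Function('d')(-10)), 2) = Pow(Add(53, Mul(80, -10)), 2) = Pow(Add(53, -800), 2) = Pow(-747, 2) = 558009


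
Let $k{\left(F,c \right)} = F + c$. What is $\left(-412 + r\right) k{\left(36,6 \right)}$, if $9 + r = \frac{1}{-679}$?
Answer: $- \frac{1715160}{97} \approx -17682.0$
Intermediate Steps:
$r = - \frac{6112}{679}$ ($r = -9 + \frac{1}{-679} = -9 - \frac{1}{679} = - \frac{6112}{679} \approx -9.0015$)
$\left(-412 + r\right) k{\left(36,6 \right)} = \left(-412 - \frac{6112}{679}\right) \left(36 + 6\right) = \left(- \frac{285860}{679}\right) 42 = - \frac{1715160}{97}$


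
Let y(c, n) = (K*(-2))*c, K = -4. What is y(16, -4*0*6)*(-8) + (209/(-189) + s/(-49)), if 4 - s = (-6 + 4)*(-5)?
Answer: -1356053/1323 ≈ -1025.0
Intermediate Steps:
y(c, n) = 8*c (y(c, n) = (-4*(-2))*c = 8*c)
s = -6 (s = 4 - (-6 + 4)*(-5) = 4 - (-2)*(-5) = 4 - 1*10 = 4 - 10 = -6)
y(16, -4*0*6)*(-8) + (209/(-189) + s/(-49)) = (8*16)*(-8) + (209/(-189) - 6/(-49)) = 128*(-8) + (209*(-1/189) - 6*(-1/49)) = -1024 + (-209/189 + 6/49) = -1024 - 1301/1323 = -1356053/1323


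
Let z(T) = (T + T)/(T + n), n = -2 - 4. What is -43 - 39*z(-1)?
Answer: -379/7 ≈ -54.143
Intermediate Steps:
n = -6
z(T) = 2*T/(-6 + T) (z(T) = (T + T)/(T - 6) = (2*T)/(-6 + T) = 2*T/(-6 + T))
-43 - 39*z(-1) = -43 - 78*(-1)/(-6 - 1) = -43 - 78*(-1)/(-7) = -43 - 78*(-1)*(-1)/7 = -43 - 39*2/7 = -43 - 78/7 = -379/7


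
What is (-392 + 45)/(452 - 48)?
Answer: -347/404 ≈ -0.85891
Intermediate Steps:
(-392 + 45)/(452 - 48) = -347/404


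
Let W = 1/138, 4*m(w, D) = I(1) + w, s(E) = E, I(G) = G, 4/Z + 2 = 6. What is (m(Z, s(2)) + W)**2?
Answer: 1225/4761 ≈ 0.25730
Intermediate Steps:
Z = 1 (Z = 4/(-2 + 6) = 4/4 = 4*(1/4) = 1)
m(w, D) = 1/4 + w/4 (m(w, D) = (1 + w)/4 = 1/4 + w/4)
W = 1/138 ≈ 0.0072464
(m(Z, s(2)) + W)**2 = ((1/4 + (1/4)*1) + 1/138)**2 = ((1/4 + 1/4) + 1/138)**2 = (1/2 + 1/138)**2 = (35/69)**2 = 1225/4761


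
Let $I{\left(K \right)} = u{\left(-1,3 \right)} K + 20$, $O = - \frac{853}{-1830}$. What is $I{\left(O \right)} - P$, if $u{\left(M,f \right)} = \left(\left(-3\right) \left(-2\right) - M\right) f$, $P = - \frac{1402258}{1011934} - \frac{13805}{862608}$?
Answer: $\frac{377451949357633}{12101600953680} \approx 31.19$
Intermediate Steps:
$P = - \frac{55616759897}{39677380176}$ ($P = \left(-1402258\right) \frac{1}{1011934} - \frac{13805}{862608} = - \frac{63739}{45997} - \frac{13805}{862608} = - \frac{55616759897}{39677380176} \approx -1.4017$)
$u{\left(M,f \right)} = f \left(6 - M\right)$ ($u{\left(M,f \right)} = \left(6 - M\right) f = f \left(6 - M\right)$)
$O = \frac{853}{1830}$ ($O = \left(-853\right) \left(- \frac{1}{1830}\right) = \frac{853}{1830} \approx 0.46612$)
$I{\left(K \right)} = 20 + 21 K$ ($I{\left(K \right)} = 3 \left(6 - -1\right) K + 20 = 3 \left(6 + 1\right) K + 20 = 3 \cdot 7 K + 20 = 21 K + 20 = 20 + 21 K$)
$I{\left(O \right)} - P = \left(20 + 21 \cdot \frac{853}{1830}\right) - - \frac{55616759897}{39677380176} = \left(20 + \frac{5971}{610}\right) + \frac{55616759897}{39677380176} = \frac{18171}{610} + \frac{55616759897}{39677380176} = \frac{377451949357633}{12101600953680}$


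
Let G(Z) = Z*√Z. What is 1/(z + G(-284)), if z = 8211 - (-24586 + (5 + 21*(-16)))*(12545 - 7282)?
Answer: 65573191/8599686767298114 + 142*I*√71/4299843383649057 ≈ 7.6251e-9 + 2.7827e-13*I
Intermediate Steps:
G(Z) = Z^(3/2)
z = 131146382 (z = 8211 - (-24586 + (5 - 336))*5263 = 8211 - (-24586 - 331)*5263 = 8211 - (-24917)*5263 = 8211 - 1*(-131138171) = 8211 + 131138171 = 131146382)
1/(z + G(-284)) = 1/(131146382 + (-284)^(3/2)) = 1/(131146382 - 568*I*√71)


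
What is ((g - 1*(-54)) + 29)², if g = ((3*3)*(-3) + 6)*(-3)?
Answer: 21316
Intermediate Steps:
g = 63 (g = (9*(-3) + 6)*(-3) = (-27 + 6)*(-3) = -21*(-3) = 63)
((g - 1*(-54)) + 29)² = ((63 - 1*(-54)) + 29)² = ((63 + 54) + 29)² = (117 + 29)² = 146² = 21316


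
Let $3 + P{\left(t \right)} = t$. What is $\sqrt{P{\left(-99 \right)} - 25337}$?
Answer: $i \sqrt{25439} \approx 159.5 i$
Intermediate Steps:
$P{\left(t \right)} = -3 + t$
$\sqrt{P{\left(-99 \right)} - 25337} = \sqrt{\left(-3 - 99\right) - 25337} = \sqrt{-102 - 25337} = \sqrt{-25439} = i \sqrt{25439}$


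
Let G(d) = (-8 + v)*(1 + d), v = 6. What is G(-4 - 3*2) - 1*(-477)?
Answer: 495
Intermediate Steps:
G(d) = -2 - 2*d (G(d) = (-8 + 6)*(1 + d) = -2*(1 + d) = -2 - 2*d)
G(-4 - 3*2) - 1*(-477) = (-2 - 2*(-4 - 3*2)) - 1*(-477) = (-2 - 2*(-4 - 6)) + 477 = (-2 - 2*(-10)) + 477 = (-2 + 20) + 477 = 18 + 477 = 495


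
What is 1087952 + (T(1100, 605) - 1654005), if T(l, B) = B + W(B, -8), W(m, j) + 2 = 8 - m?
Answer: -566047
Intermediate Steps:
W(m, j) = 6 - m (W(m, j) = -2 + (8 - m) = 6 - m)
T(l, B) = 6 (T(l, B) = B + (6 - B) = 6)
1087952 + (T(1100, 605) - 1654005) = 1087952 + (6 - 1654005) = 1087952 - 1653999 = -566047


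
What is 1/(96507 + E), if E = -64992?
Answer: 1/31515 ≈ 3.1731e-5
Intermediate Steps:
1/(96507 + E) = 1/(96507 - 64992) = 1/31515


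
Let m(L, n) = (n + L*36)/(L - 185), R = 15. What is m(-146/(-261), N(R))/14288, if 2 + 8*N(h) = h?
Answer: -45441/5502480256 ≈ -8.2583e-6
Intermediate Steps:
N(h) = -¼ + h/8
m(L, n) = (n + 36*L)/(-185 + L)
m(-146/(-261), N(R))/14288 = (((-¼ + (⅛)*15) + 36*(-146/(-261)))/(-185 - 146/(-261)))/14288 = (((-¼ + 15/8) + 36*(-146*(-1/261)))/(-185 - 146*(-1/261)))*(1/14288) = ((13/8 + 36*(146/261))/(-185 + 146/261))*(1/14288) = ((13/8 + 584/29)/(-48139/261))*(1/14288) = -261/48139*5049/232*(1/14288) = -45441/385112*1/14288 = -45441/5502480256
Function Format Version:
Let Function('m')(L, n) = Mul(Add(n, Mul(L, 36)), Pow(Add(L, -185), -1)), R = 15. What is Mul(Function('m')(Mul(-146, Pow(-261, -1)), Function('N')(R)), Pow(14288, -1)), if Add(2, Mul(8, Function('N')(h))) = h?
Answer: Rational(-45441, 5502480256) ≈ -8.2583e-6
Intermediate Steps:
Function('N')(h) = Add(Rational(-1, 4), Mul(Rational(1, 8), h))
Function('m')(L, n) = Mul(Pow(Add(-185, L), -1), Add(n, Mul(36, L))) (Function('m')(L, n) = Mul(Add(n, Mul(36, L)), Pow(Add(-185, L), -1)) = Mul(Pow(Add(-185, L), -1), Add(n, Mul(36, L))))
Mul(Function('m')(Mul(-146, Pow(-261, -1)), Function('N')(R)), Pow(14288, -1)) = Mul(Mul(Pow(Add(-185, Mul(-146, Pow(-261, -1))), -1), Add(Add(Rational(-1, 4), Mul(Rational(1, 8), 15)), Mul(36, Mul(-146, Pow(-261, -1))))), Pow(14288, -1)) = Mul(Mul(Pow(Add(-185, Mul(-146, Rational(-1, 261))), -1), Add(Add(Rational(-1, 4), Rational(15, 8)), Mul(36, Mul(-146, Rational(-1, 261))))), Rational(1, 14288)) = Mul(Mul(Pow(Add(-185, Rational(146, 261)), -1), Add(Rational(13, 8), Mul(36, Rational(146, 261)))), Rational(1, 14288)) = Mul(Mul(Pow(Rational(-48139, 261), -1), Add(Rational(13, 8), Rational(584, 29))), Rational(1, 14288)) = Mul(Mul(Rational(-261, 48139), Rational(5049, 232)), Rational(1, 14288)) = Mul(Rational(-45441, 385112), Rational(1, 14288)) = Rational(-45441, 5502480256)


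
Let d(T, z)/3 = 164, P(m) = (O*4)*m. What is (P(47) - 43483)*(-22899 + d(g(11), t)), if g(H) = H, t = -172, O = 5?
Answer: 953261001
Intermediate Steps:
P(m) = 20*m (P(m) = (5*4)*m = 20*m)
d(T, z) = 492 (d(T, z) = 3*164 = 492)
(P(47) - 43483)*(-22899 + d(g(11), t)) = (20*47 - 43483)*(-22899 + 492) = (940 - 43483)*(-22407) = -42543*(-22407) = 953261001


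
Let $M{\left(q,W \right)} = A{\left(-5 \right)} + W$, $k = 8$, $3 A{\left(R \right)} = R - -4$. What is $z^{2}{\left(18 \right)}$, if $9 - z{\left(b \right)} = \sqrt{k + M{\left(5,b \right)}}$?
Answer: $\frac{\left(27 - \sqrt{231}\right)^{2}}{9} \approx 15.475$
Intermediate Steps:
$A{\left(R \right)} = \frac{4}{3} + \frac{R}{3}$ ($A{\left(R \right)} = \frac{R - -4}{3} = \frac{R + 4}{3} = \frac{4 + R}{3} = \frac{4}{3} + \frac{R}{3}$)
$M{\left(q,W \right)} = - \frac{1}{3} + W$ ($M{\left(q,W \right)} = \left(\frac{4}{3} + \frac{1}{3} \left(-5\right)\right) + W = \left(\frac{4}{3} - \frac{5}{3}\right) + W = - \frac{1}{3} + W$)
$z{\left(b \right)} = 9 - \sqrt{\frac{23}{3} + b}$ ($z{\left(b \right)} = 9 - \sqrt{8 + \left(- \frac{1}{3} + b\right)} = 9 - \sqrt{\frac{23}{3} + b}$)
$z^{2}{\left(18 \right)} = \left(9 - \frac{\sqrt{69 + 9 \cdot 18}}{3}\right)^{2} = \left(9 - \frac{\sqrt{69 + 162}}{3}\right)^{2} = \left(9 - \frac{\sqrt{231}}{3}\right)^{2}$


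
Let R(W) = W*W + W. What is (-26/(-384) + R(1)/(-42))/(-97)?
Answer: -9/43456 ≈ -0.00020711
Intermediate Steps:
R(W) = W + W**2 (R(W) = W**2 + W = W + W**2)
(-26/(-384) + R(1)/(-42))/(-97) = (-26/(-384) + (1*(1 + 1))/(-42))/(-97) = (-26*(-1/384) + (1*2)*(-1/42))*(-1/97) = (13/192 + 2*(-1/42))*(-1/97) = (13/192 - 1/21)*(-1/97) = (9/448)*(-1/97) = -9/43456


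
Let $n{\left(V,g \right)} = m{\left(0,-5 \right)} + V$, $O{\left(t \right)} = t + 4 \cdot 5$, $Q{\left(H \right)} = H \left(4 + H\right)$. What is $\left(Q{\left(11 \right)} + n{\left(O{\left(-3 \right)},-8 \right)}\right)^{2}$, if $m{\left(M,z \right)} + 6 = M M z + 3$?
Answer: $32041$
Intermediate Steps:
$m{\left(M,z \right)} = -3 + z M^{2}$ ($m{\left(M,z \right)} = -6 + \left(M M z + 3\right) = -6 + \left(M^{2} z + 3\right) = -6 + \left(z M^{2} + 3\right) = -6 + \left(3 + z M^{2}\right) = -3 + z M^{2}$)
$O{\left(t \right)} = 20 + t$ ($O{\left(t \right)} = t + 20 = 20 + t$)
$n{\left(V,g \right)} = -3 + V$ ($n{\left(V,g \right)} = \left(-3 - 5 \cdot 0^{2}\right) + V = \left(-3 - 0\right) + V = \left(-3 + 0\right) + V = -3 + V$)
$\left(Q{\left(11 \right)} + n{\left(O{\left(-3 \right)},-8 \right)}\right)^{2} = \left(11 \left(4 + 11\right) + \left(-3 + \left(20 - 3\right)\right)\right)^{2} = \left(11 \cdot 15 + \left(-3 + 17\right)\right)^{2} = \left(165 + 14\right)^{2} = 179^{2} = 32041$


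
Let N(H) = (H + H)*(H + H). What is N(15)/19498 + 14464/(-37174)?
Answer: -62140618/181204663 ≈ -0.34293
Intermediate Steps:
N(H) = 4*H² (N(H) = (2*H)*(2*H) = 4*H²)
N(15)/19498 + 14464/(-37174) = (4*15²)/19498 + 14464/(-37174) = (4*225)*(1/19498) + 14464*(-1/37174) = 900*(1/19498) - 7232/18587 = 450/9749 - 7232/18587 = -62140618/181204663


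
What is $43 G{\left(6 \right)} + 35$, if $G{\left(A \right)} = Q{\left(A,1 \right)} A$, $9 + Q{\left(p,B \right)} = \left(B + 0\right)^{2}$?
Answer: $-2029$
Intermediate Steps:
$Q{\left(p,B \right)} = -9 + B^{2}$ ($Q{\left(p,B \right)} = -9 + \left(B + 0\right)^{2} = -9 + B^{2}$)
$G{\left(A \right)} = - 8 A$ ($G{\left(A \right)} = \left(-9 + 1^{2}\right) A = \left(-9 + 1\right) A = - 8 A$)
$43 G{\left(6 \right)} + 35 = 43 \left(\left(-8\right) 6\right) + 35 = 43 \left(-48\right) + 35 = -2064 + 35 = -2029$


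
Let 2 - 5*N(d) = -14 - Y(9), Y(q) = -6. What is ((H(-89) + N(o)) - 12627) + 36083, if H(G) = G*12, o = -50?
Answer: 22390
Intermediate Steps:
H(G) = 12*G
N(d) = 2 (N(d) = 2/5 - (-14 - 1*(-6))/5 = 2/5 - (-14 + 6)/5 = 2/5 - 1/5*(-8) = 2/5 + 8/5 = 2)
((H(-89) + N(o)) - 12627) + 36083 = ((12*(-89) + 2) - 12627) + 36083 = ((-1068 + 2) - 12627) + 36083 = (-1066 - 12627) + 36083 = -13693 + 36083 = 22390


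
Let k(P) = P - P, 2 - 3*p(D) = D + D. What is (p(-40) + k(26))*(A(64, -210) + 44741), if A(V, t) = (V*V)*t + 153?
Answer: -66851812/3 ≈ -2.2284e+7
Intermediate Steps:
p(D) = ⅔ - 2*D/3 (p(D) = ⅔ - (D + D)/3 = ⅔ - 2*D/3)
k(P) = 0
A(V, t) = 153 + t*V² (A(V, t) = V²*t + 153 = t*V² + 153 = 153 + t*V²)
(p(-40) + k(26))*(A(64, -210) + 44741) = ((⅔ - ⅔*(-40)) + 0)*((153 - 210*64²) + 44741) = ((⅔ + 80/3) + 0)*((153 - 210*4096) + 44741) = (82/3 + 0)*((153 - 860160) + 44741) = 82*(-860007 + 44741)/3 = (82/3)*(-815266) = -66851812/3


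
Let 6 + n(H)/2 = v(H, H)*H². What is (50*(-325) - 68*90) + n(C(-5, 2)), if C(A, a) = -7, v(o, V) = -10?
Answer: -23362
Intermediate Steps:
n(H) = -12 - 20*H² (n(H) = -12 + 2*(-10*H²) = -12 - 20*H²)
(50*(-325) - 68*90) + n(C(-5, 2)) = (50*(-325) - 68*90) + (-12 - 20*(-7)²) = (-16250 - 6120) + (-12 - 20*49) = -22370 + (-12 - 980) = -22370 - 992 = -23362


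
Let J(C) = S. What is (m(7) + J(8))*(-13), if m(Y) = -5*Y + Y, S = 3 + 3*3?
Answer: 208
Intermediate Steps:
S = 12 (S = 3 + 9 = 12)
J(C) = 12
m(Y) = -4*Y
(m(7) + J(8))*(-13) = (-4*7 + 12)*(-13) = (-28 + 12)*(-13) = -16*(-13) = 208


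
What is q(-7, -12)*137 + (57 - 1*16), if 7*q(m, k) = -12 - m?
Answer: -398/7 ≈ -56.857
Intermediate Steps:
q(m, k) = -12/7 - m/7 (q(m, k) = (-12 - m)/7 = -12/7 - m/7)
q(-7, -12)*137 + (57 - 1*16) = (-12/7 - 1/7*(-7))*137 + (57 - 1*16) = (-12/7 + 1)*137 + (57 - 16) = -5/7*137 + 41 = -685/7 + 41 = -398/7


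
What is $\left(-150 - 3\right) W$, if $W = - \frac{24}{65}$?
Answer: $\frac{3672}{65} \approx 56.492$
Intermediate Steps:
$W = - \frac{24}{65}$ ($W = \left(-24\right) \frac{1}{65} = - \frac{24}{65} \approx -0.36923$)
$\left(-150 - 3\right) W = \left(-150 - 3\right) \left(- \frac{24}{65}\right) = \left(-153\right) \left(- \frac{24}{65}\right) = \frac{3672}{65}$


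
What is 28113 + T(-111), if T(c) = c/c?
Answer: 28114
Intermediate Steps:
T(c) = 1
28113 + T(-111) = 28113 + 1 = 28114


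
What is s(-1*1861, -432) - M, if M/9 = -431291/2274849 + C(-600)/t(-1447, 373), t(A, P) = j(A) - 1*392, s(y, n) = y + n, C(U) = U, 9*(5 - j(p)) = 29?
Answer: -255782233473/110962079 ≈ -2305.1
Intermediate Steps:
j(p) = 16/9 (j(p) = 5 - ⅑*29 = 5 - 29/9 = 16/9)
s(y, n) = n + y
t(A, P) = -3512/9 (t(A, P) = 16/9 - 1*392 = 16/9 - 392 = -3512/9)
M = 1346186326/110962079 (M = 9*(-431291/2274849 - 600/(-3512/9)) = 9*(-431291*1/2274849 - 600*(-9/3512)) = 9*(-431291/2274849 + 675/439) = 9*(1346186326/998658711) = 1346186326/110962079 ≈ 12.132)
s(-1*1861, -432) - M = (-432 - 1*1861) - 1*1346186326/110962079 = (-432 - 1861) - 1346186326/110962079 = -2293 - 1346186326/110962079 = -255782233473/110962079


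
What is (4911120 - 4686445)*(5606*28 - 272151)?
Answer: -25878740525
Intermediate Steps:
(4911120 - 4686445)*(5606*28 - 272151) = 224675*(156968 - 272151) = 224675*(-115183) = -25878740525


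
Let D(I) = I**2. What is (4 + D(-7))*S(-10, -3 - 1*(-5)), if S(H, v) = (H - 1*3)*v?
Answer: -1378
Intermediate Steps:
S(H, v) = v*(-3 + H) (S(H, v) = (H - 3)*v = (-3 + H)*v = v*(-3 + H))
(4 + D(-7))*S(-10, -3 - 1*(-5)) = (4 + (-7)**2)*((-3 - 1*(-5))*(-3 - 10)) = (4 + 49)*((-3 + 5)*(-13)) = 53*(2*(-13)) = 53*(-26) = -1378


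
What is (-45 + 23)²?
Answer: 484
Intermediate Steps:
(-45 + 23)² = (-22)² = 484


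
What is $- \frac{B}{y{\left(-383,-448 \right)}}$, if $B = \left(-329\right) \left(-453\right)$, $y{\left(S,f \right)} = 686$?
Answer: $- \frac{21291}{98} \approx -217.26$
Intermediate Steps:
$B = 149037$
$- \frac{B}{y{\left(-383,-448 \right)}} = - \frac{149037}{686} = \left(-1\right) \frac{21291}{98} = - \frac{21291}{98}$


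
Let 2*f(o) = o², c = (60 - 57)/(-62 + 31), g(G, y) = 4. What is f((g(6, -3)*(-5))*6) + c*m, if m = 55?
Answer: 223035/31 ≈ 7194.7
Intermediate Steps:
c = -3/31 (c = 3/(-31) = 3*(-1/31) = -3/31 ≈ -0.096774)
f(o) = o²/2
f((g(6, -3)*(-5))*6) + c*m = ((4*(-5))*6)²/2 - 3/31*55 = (-20*6)²/2 - 165/31 = (½)*(-120)² - 165/31 = (½)*14400 - 165/31 = 7200 - 165/31 = 223035/31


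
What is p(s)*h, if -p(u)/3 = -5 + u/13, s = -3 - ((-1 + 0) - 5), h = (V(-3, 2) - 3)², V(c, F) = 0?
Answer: 1674/13 ≈ 128.77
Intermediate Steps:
h = 9 (h = (0 - 3)² = (-3)² = 9)
s = 3 (s = -3 - (-1 - 5) = -3 - 1*(-6) = -3 + 6 = 3)
p(u) = 15 - 3*u/13 (p(u) = -3*(-5 + u/13) = 15 - 3*u/13)
p(s)*h = (15 - 3/13*3)*9 = (15 - 9/13)*9 = (186/13)*9 = 1674/13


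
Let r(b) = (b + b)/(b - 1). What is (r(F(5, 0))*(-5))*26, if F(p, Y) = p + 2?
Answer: -910/3 ≈ -303.33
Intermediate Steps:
F(p, Y) = 2 + p
r(b) = 2*b/(-1 + b) (r(b) = (2*b)/(-1 + b) = 2*b/(-1 + b))
(r(F(5, 0))*(-5))*26 = ((2*(2 + 5)/(-1 + (2 + 5)))*(-5))*26 = ((2*7/(-1 + 7))*(-5))*26 = ((2*7/6)*(-5))*26 = ((2*7*(1/6))*(-5))*26 = ((7/3)*(-5))*26 = -35/3*26 = -910/3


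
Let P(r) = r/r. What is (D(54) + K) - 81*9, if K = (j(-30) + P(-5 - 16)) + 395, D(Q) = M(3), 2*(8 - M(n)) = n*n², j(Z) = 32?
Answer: -613/2 ≈ -306.50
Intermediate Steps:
P(r) = 1
M(n) = 8 - n³/2 (M(n) = 8 - n*n²/2 = 8 - n³/2)
D(Q) = -11/2 (D(Q) = 8 - ½*3³ = 8 - ½*27 = 8 - 27/2 = -11/2)
K = 428 (K = (32 + 1) + 395 = 33 + 395 = 428)
(D(54) + K) - 81*9 = (-11/2 + 428) - 81*9 = 845/2 - 729 = -613/2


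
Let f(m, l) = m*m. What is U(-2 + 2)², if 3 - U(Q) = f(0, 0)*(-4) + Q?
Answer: 9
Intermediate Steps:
f(m, l) = m²
U(Q) = 3 - Q (U(Q) = 3 - (0²*(-4) + Q) = 3 - (0*(-4) + Q) = 3 - (0 + Q) = 3 - Q)
U(-2 + 2)² = (3 - (-2 + 2))² = (3 - 1*0)² = (3 + 0)² = 3² = 9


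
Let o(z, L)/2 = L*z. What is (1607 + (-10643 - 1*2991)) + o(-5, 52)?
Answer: -12547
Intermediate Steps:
o(z, L) = 2*L*z (o(z, L) = 2*(L*z) = 2*L*z)
(1607 + (-10643 - 1*2991)) + o(-5, 52) = (1607 + (-10643 - 1*2991)) + 2*52*(-5) = (1607 + (-10643 - 2991)) - 520 = (1607 - 13634) - 520 = -12027 - 520 = -12547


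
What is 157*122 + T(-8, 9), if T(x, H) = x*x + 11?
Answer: 19229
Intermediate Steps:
T(x, H) = 11 + x² (T(x, H) = x² + 11 = 11 + x²)
157*122 + T(-8, 9) = 157*122 + (11 + (-8)²) = 19154 + (11 + 64) = 19154 + 75 = 19229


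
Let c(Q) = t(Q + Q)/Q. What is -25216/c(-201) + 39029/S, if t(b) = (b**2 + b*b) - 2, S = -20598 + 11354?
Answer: 17119015265/1493858132 ≈ 11.460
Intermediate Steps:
S = -9244
t(b) = -2 + 2*b**2 (t(b) = (b**2 + b**2) - 2 = 2*b**2 - 2 = -2 + 2*b**2)
c(Q) = (-2 + 8*Q**2)/Q (c(Q) = (-2 + 2*(Q + Q)**2)/Q = (-2 + 2*(2*Q)**2)/Q = (-2 + 2*(4*Q**2))/Q = (-2 + 8*Q**2)/Q)
-25216/c(-201) + 39029/S = -25216/(-2/(-201) + 8*(-201)) + 39029/(-9244) = -25216/(-2*(-1/201) - 1608) + 39029*(-1/9244) = -25216/(2/201 - 1608) - 39029/9244 = -25216/(-323206/201) - 39029/9244 = -25216*(-201/323206) - 39029/9244 = 2534208/161603 - 39029/9244 = 17119015265/1493858132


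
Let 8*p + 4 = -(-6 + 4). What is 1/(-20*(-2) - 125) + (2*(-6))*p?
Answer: 254/85 ≈ 2.9882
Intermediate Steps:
p = -¼ (p = -½ + (-(-6 + 4))/8 = -½ + (-1*(-2))/8 = -½ + (⅛)*2 = -½ + ¼ = -¼ ≈ -0.25000)
1/(-20*(-2) - 125) + (2*(-6))*p = 1/(-20*(-2) - 125) + (2*(-6))*(-¼) = 1/(40 - 125) - 12*(-¼) = 1/(-85) + 3 = -1/85 + 3 = 254/85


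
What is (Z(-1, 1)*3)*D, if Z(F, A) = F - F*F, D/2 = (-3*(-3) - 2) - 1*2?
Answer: -60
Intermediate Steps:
D = 10 (D = 2*((-3*(-3) - 2) - 1*2) = 2*((9 - 2) - 2) = 2*(7 - 2) = 2*5 = 10)
Z(F, A) = F - F²
(Z(-1, 1)*3)*D = (-(1 - 1*(-1))*3)*10 = (-(1 + 1)*3)*10 = (-1*2*3)*10 = -2*3*10 = -6*10 = -60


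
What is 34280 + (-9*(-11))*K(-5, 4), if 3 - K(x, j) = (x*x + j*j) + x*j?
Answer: 32498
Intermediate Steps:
K(x, j) = 3 - j² - x² - j*x (K(x, j) = 3 - ((x*x + j*j) + x*j) = 3 - ((x² + j²) + j*x) = 3 - ((j² + x²) + j*x) = 3 - (j² + x² + j*x) = 3 + (-j² - x² - j*x) = 3 - j² - x² - j*x)
34280 + (-9*(-11))*K(-5, 4) = 34280 + (-9*(-11))*(3 - 1*4² - 1*(-5)² - 1*4*(-5)) = 34280 + 99*(3 - 1*16 - 1*25 + 20) = 34280 + 99*(3 - 16 - 25 + 20) = 34280 + 99*(-18) = 34280 - 1782 = 32498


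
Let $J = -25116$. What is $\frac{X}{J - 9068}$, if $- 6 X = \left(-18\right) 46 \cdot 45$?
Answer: $- \frac{3105}{17092} \approx -0.18166$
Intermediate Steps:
$X = 6210$ ($X = - \frac{\left(-18\right) 46 \cdot 45}{6} = - \frac{\left(-828\right) 45}{6} = \left(- \frac{1}{6}\right) \left(-37260\right) = 6210$)
$\frac{X}{J - 9068} = \frac{6210}{-25116 - 9068} = \frac{6210}{-34184} = 6210 \left(- \frac{1}{34184}\right) = - \frac{3105}{17092}$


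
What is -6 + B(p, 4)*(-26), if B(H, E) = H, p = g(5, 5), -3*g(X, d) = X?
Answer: 112/3 ≈ 37.333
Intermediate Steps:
g(X, d) = -X/3
p = -5/3 (p = -1/3*5 = -5/3 ≈ -1.6667)
-6 + B(p, 4)*(-26) = -6 - 5/3*(-26) = -6 + 130/3 = 112/3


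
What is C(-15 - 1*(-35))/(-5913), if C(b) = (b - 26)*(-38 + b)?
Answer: -4/219 ≈ -0.018265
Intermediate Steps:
C(b) = (-38 + b)*(-26 + b) (C(b) = (-26 + b)*(-38 + b) = (-38 + b)*(-26 + b))
C(-15 - 1*(-35))/(-5913) = (988 + (-15 - 1*(-35))² - 64*(-15 - 1*(-35)))/(-5913) = (988 + (-15 + 35)² - 64*(-15 + 35))*(-1/5913) = (988 + 20² - 64*20)*(-1/5913) = (988 + 400 - 1280)*(-1/5913) = 108*(-1/5913) = -4/219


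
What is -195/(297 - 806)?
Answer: 195/509 ≈ 0.38310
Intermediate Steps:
-195/(297 - 806) = -195/(-509) = -195*(-1/509) = 195/509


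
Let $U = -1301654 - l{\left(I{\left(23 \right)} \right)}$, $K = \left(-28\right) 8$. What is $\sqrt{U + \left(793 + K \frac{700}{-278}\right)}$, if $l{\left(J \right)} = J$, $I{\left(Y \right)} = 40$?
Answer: $\frac{7 i \sqrt{512730829}}{139} \approx 1140.3 i$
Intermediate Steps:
$K = -224$
$U = -1301694$ ($U = -1301654 - 40 = -1301694$)
$\sqrt{U + \left(793 + K \frac{700}{-278}\right)} = \sqrt{-1301694 + \left(793 - 224 \frac{700}{-278}\right)} = \sqrt{-1301694 + \left(793 - 224 \cdot 700 \left(- \frac{1}{278}\right)\right)} = \sqrt{-1301694 + \left(793 - - \frac{78400}{139}\right)} = \sqrt{-1301694 + \left(793 + \frac{78400}{139}\right)} = \sqrt{-1301694 + \frac{188627}{139}} = \sqrt{- \frac{180746839}{139}} = \frac{7 i \sqrt{512730829}}{139}$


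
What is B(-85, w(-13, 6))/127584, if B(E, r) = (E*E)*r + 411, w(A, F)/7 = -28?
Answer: -1415689/127584 ≈ -11.096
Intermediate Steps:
w(A, F) = -196 (w(A, F) = 7*(-28) = -196)
B(E, r) = 411 + r*E² (B(E, r) = E²*r + 411 = r*E² + 411 = 411 + r*E²)
B(-85, w(-13, 6))/127584 = (411 - 196*(-85)²)/127584 = (411 - 196*7225)*(1/127584) = (411 - 1416100)*(1/127584) = -1415689*1/127584 = -1415689/127584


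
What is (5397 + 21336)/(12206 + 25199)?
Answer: 26733/37405 ≈ 0.71469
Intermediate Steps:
(5397 + 21336)/(12206 + 25199) = 26733/37405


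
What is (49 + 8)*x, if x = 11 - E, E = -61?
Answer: 4104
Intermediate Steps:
x = 72 (x = 11 - 1*(-61) = 11 + 61 = 72)
(49 + 8)*x = (49 + 8)*72 = 57*72 = 4104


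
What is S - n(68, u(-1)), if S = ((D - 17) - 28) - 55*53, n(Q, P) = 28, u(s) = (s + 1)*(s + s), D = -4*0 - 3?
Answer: -2991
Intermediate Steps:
D = -3 (D = 0 - 3 = -3)
u(s) = 2*s*(1 + s) (u(s) = (1 + s)*(2*s) = 2*s*(1 + s))
S = -2963 (S = ((-3 - 17) - 28) - 55*53 = (-20 - 28) - 2915 = -48 - 2915 = -2963)
S - n(68, u(-1)) = -2963 - 1*28 = -2963 - 28 = -2991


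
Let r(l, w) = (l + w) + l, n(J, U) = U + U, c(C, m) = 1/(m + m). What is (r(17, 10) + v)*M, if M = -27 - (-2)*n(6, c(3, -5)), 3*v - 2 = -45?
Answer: -12193/15 ≈ -812.87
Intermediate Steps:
c(C, m) = 1/(2*m)
n(J, U) = 2*U
r(l, w) = w + 2*l
v = -43/3 (v = ⅔ + (⅓)*(-45) = ⅔ - 15 = -43/3 ≈ -14.333)
M = -137/5 (M = -27 - (-2)*2*((½)/(-5)) = -27 - (-2)*2*((½)*(-⅕)) = -27 - (-2)*2*(-⅒) = -27 - (-2)*(-1)/5 = -27 - 1*⅖ = -27 - ⅖ = -137/5 ≈ -27.400)
(r(17, 10) + v)*M = ((10 + 2*17) - 43/3)*(-137/5) = ((10 + 34) - 43/3)*(-137/5) = (44 - 43/3)*(-137/5) = (89/3)*(-137/5) = -12193/15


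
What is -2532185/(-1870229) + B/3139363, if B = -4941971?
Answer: -1293169583204/5871327724127 ≈ -0.22025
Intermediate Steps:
-2532185/(-1870229) + B/3139363 = -2532185/(-1870229) - 4941971/3139363 = -2532185*(-1/1870229) - 4941971*1/3139363 = 2532185/1870229 - 4941971/3139363 = -1293169583204/5871327724127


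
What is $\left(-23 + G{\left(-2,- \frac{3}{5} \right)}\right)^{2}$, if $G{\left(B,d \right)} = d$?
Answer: $\frac{13924}{25} \approx 556.96$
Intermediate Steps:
$\left(-23 + G{\left(-2,- \frac{3}{5} \right)}\right)^{2} = \left(-23 - \frac{3}{5}\right)^{2} = \left(- \frac{118}{5}\right)^{2} = \frac{13924}{25}$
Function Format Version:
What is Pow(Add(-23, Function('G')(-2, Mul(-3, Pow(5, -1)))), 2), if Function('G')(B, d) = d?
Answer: Rational(13924, 25) ≈ 556.96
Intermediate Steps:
Pow(Add(-23, Function('G')(-2, Mul(-3, Pow(5, -1)))), 2) = Pow(Add(-23, Mul(-3, Pow(5, -1))), 2) = Pow(Add(-23, Mul(-3, Rational(1, 5))), 2) = Pow(Add(-23, Rational(-3, 5)), 2) = Pow(Rational(-118, 5), 2) = Rational(13924, 25)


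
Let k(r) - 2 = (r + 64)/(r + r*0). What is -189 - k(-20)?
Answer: -944/5 ≈ -188.80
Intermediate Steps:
k(r) = 2 + (64 + r)/r (k(r) = 2 + (r + 64)/(r + r*0) = 2 + (64 + r)/(r + 0) = 2 + (64 + r)/r)
-189 - k(-20) = -189 - (3 + 64/(-20)) = -189 - (3 + 64*(-1/20)) = -189 - (3 - 16/5) = -189 - 1*(-1/5) = -189 + 1/5 = -944/5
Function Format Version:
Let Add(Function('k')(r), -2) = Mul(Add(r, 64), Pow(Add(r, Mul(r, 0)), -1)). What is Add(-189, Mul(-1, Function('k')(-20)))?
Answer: Rational(-944, 5) ≈ -188.80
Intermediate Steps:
Function('k')(r) = Add(2, Mul(Pow(r, -1), Add(64, r))) (Function('k')(r) = Add(2, Mul(Add(r, 64), Pow(Add(r, Mul(r, 0)), -1))) = Add(2, Mul(Add(64, r), Pow(Add(r, 0), -1))) = Add(2, Mul(Add(64, r), Pow(r, -1))) = Add(2, Mul(Pow(r, -1), Add(64, r))))
Add(-189, Mul(-1, Function('k')(-20))) = Add(-189, Mul(-1, Add(3, Mul(64, Pow(-20, -1))))) = Add(-189, Mul(-1, Add(3, Mul(64, Rational(-1, 20))))) = Add(-189, Mul(-1, Add(3, Rational(-16, 5)))) = Add(-189, Mul(-1, Rational(-1, 5))) = Add(-189, Rational(1, 5)) = Rational(-944, 5)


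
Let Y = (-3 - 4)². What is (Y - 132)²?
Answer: 6889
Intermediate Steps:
Y = 49 (Y = (-7)² = 49)
(Y - 132)² = (49 - 132)² = (-83)² = 6889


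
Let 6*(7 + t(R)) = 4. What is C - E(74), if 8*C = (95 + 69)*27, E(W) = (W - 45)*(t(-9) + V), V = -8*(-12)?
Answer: -12281/6 ≈ -2046.8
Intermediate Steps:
V = 96
t(R) = -19/3 (t(R) = -7 + (⅙)*4 = -7 + ⅔ = -19/3)
E(W) = -4035 + 269*W/3 (E(W) = (W - 45)*(-19/3 + 96) = (-45 + W)*(269/3) = -4035 + 269*W/3)
C = 1107/2 (C = ((95 + 69)*27)/8 = (164*27)/8 = (⅛)*4428 = 1107/2 ≈ 553.50)
C - E(74) = 1107/2 - (-4035 + (269/3)*74) = 1107/2 - (-4035 + 19906/3) = 1107/2 - 1*7801/3 = 1107/2 - 7801/3 = -12281/6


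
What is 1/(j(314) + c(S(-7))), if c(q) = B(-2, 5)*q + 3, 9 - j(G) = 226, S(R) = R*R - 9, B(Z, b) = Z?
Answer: -1/294 ≈ -0.0034014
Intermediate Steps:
S(R) = -9 + R² (S(R) = R² - 9 = -9 + R²)
j(G) = -217 (j(G) = 9 - 1*226 = 9 - 226 = -217)
c(q) = 3 - 2*q (c(q) = -2*q + 3 = 3 - 2*q)
1/(j(314) + c(S(-7))) = 1/(-217 + (3 - 2*(-9 + (-7)²))) = 1/(-217 + (3 - 2*(-9 + 49))) = 1/(-217 + (3 - 2*40)) = 1/(-217 + (3 - 80)) = 1/(-217 - 77) = 1/(-294) = -1/294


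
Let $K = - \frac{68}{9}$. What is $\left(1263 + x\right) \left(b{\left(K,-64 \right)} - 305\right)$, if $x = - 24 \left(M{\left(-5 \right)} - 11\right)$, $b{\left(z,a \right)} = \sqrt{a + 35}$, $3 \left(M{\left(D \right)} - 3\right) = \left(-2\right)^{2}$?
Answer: $-434015 + 1423 i \sqrt{29} \approx -4.3402 \cdot 10^{5} + 7663.1 i$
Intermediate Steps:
$M{\left(D \right)} = \frac{13}{3}$ ($M{\left(D \right)} = 3 + \frac{\left(-2\right)^{2}}{3} = 3 + \frac{1}{3} \cdot 4 = 3 + \frac{4}{3} = \frac{13}{3}$)
$K = - \frac{68}{9}$ ($K = \left(-68\right) \frac{1}{9} = - \frac{68}{9} \approx -7.5556$)
$b{\left(z,a \right)} = \sqrt{35 + a}$
$x = 160$ ($x = - 24 \left(\frac{13}{3} - 11\right) = \left(-24\right) \left(- \frac{20}{3}\right) = 160$)
$\left(1263 + x\right) \left(b{\left(K,-64 \right)} - 305\right) = \left(1263 + 160\right) \left(\sqrt{35 - 64} - 305\right) = 1423 \left(\sqrt{-29} - 305\right) = 1423 \left(i \sqrt{29} - 305\right) = 1423 \left(-305 + i \sqrt{29}\right) = -434015 + 1423 i \sqrt{29}$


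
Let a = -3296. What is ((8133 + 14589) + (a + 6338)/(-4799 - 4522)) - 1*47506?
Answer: -5923454/239 ≈ -24784.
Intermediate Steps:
((8133 + 14589) + (a + 6338)/(-4799 - 4522)) - 1*47506 = ((8133 + 14589) + (-3296 + 6338)/(-4799 - 4522)) - 1*47506 = (22722 + 3042/(-9321)) - 47506 = (22722 + 3042*(-1/9321)) - 47506 = (22722 - 78/239) - 47506 = 5430480/239 - 47506 = -5923454/239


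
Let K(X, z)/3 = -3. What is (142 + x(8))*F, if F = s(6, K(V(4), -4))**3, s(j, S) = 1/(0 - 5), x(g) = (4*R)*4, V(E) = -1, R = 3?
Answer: -38/25 ≈ -1.5200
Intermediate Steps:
K(X, z) = -9 (K(X, z) = 3*(-3) = -9)
x(g) = 48 (x(g) = (4*3)*4 = 12*4 = 48)
s(j, S) = -1/5 (s(j, S) = 1/(-5) = -1/5)
F = -1/125 (F = (-1/5)**3 = -1/125 ≈ -0.0080000)
(142 + x(8))*F = (142 + 48)*(-1/125) = 190*(-1/125) = -38/25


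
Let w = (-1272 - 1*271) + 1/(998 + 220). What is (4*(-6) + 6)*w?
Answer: 5638119/203 ≈ 27774.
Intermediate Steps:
w = -1879373/1218 (w = (-1272 - 271) + 1/1218 = -1543 + 1/1218 = -1879373/1218 ≈ -1543.0)
(4*(-6) + 6)*w = (4*(-6) + 6)*(-1879373/1218) = (-24 + 6)*(-1879373/1218) = -18*(-1879373/1218) = 5638119/203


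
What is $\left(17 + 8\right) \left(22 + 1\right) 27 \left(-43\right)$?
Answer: $-667575$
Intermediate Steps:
$\left(17 + 8\right) \left(22 + 1\right) 27 \left(-43\right) = 25 \cdot 23 \cdot 27 \left(-43\right) = 575 \cdot 27 \left(-43\right) = 15525 \left(-43\right) = -667575$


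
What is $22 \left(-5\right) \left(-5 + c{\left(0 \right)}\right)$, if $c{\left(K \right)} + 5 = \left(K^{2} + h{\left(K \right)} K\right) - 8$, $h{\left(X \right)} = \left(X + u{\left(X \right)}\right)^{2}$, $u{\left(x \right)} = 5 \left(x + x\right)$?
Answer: $1980$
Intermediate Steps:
$u{\left(x \right)} = 10 x$ ($u{\left(x \right)} = 5 \cdot 2 x = 10 x$)
$h{\left(X \right)} = 121 X^{2}$ ($h{\left(X \right)} = \left(X + 10 X\right)^{2} = \left(11 X\right)^{2} = 121 X^{2}$)
$c{\left(K \right)} = -13 + K^{2} + 121 K^{3}$ ($c{\left(K \right)} = -5 - \left(8 - K^{2} - 121 K^{2} K\right) = -5 - \left(8 - K^{2} - 121 K^{3}\right) = -5 + \left(-8 + K^{2} + 121 K^{3}\right) = -13 + K^{2} + 121 K^{3}$)
$22 \left(-5\right) \left(-5 + c{\left(0 \right)}\right) = 22 \left(-5\right) \left(-5 + \left(-13 + 0^{2} + 121 \cdot 0^{3}\right)\right) = - 110 \left(-5 + \left(-13 + 0 + 121 \cdot 0\right)\right) = - 110 \left(-5 + \left(-13 + 0 + 0\right)\right) = - 110 \left(-5 - 13\right) = \left(-110\right) \left(-18\right) = 1980$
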